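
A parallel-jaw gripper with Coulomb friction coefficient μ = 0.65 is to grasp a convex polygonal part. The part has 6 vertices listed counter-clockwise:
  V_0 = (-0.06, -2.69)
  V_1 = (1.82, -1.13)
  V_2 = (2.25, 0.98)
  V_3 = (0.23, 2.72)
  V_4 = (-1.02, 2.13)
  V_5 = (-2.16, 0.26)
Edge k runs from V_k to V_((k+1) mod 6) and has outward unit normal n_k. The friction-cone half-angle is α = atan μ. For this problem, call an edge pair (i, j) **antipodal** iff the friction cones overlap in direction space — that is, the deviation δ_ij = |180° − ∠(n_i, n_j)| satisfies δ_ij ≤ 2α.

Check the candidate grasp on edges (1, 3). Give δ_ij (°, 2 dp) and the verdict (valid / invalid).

δ = 53.21°, valid

α = atan 0.65 = 33.02°;  2α = 66.05°
edge 1: e_1 = (+0.43, +2.11);  n_1 = (+0.9799, -0.1997)
edge 3: e_3 = (-1.25, -0.59);  n_3 = (-0.4268, +0.9043)
∠(n_1, n_3) = 126.79°
δ = |180° − 126.79°| = 53.21°
53.21° ≤ 2α = 66.05°  →  valid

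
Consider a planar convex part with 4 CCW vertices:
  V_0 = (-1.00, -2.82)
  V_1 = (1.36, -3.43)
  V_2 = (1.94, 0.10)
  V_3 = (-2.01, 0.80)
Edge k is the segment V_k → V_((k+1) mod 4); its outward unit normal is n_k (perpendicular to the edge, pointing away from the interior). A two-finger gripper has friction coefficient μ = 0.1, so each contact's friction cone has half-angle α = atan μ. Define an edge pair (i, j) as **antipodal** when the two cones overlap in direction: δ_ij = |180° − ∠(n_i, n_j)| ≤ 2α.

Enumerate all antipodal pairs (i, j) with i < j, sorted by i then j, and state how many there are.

count = 1; pairs: (0,2)

α = atan 0.1 = 5.71°;  2α = 11.42°
n_0 = (-0.2503, -0.9682)
n_1 = (+0.9868, -0.1621)
n_2 = (+0.1745, +0.9847)
n_3 = (-0.9632, -0.2687)
  (0,1): δ = 84.84°  ·
  (0,2): δ = 4.44°  ✓
  (0,3): δ = 120.08°  ·
  (1,2): δ = 90.72°  ·
  (1,3): δ = 24.92°  ·
  (2,3): δ = 64.36°  ·
antipodal pairs: 1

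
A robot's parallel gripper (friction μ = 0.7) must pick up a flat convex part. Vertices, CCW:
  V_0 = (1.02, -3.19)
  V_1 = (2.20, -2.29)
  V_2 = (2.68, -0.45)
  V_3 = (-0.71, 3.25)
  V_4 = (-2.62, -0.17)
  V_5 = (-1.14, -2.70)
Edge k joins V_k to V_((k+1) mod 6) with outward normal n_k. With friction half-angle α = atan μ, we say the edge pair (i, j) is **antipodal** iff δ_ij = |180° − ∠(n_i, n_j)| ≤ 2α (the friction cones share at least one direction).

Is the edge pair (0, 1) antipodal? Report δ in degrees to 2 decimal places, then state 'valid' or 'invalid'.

α = atan 0.7 = 34.99°;  2α = 69.98°
edge 0: e_0 = (+1.18, +0.90);  n_0 = (+0.6064, -0.7951)
edge 1: e_1 = (+0.48, +1.84);  n_1 = (+0.9676, -0.2524)
∠(n_0, n_1) = 38.05°
δ = |180° − 38.05°| = 141.95°
141.95° > 2α = 69.98°  →  invalid

δ = 141.95°, invalid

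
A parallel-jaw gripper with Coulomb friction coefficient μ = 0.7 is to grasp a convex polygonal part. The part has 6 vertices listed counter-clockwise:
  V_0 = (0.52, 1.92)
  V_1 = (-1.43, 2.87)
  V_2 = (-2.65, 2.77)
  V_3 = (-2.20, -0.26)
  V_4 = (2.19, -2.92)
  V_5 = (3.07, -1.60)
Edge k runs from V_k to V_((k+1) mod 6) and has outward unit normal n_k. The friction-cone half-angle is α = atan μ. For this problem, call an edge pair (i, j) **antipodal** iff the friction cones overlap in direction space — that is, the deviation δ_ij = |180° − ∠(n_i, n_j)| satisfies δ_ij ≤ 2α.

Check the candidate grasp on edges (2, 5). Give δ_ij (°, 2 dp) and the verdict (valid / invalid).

α = atan 0.7 = 34.99°;  2α = 69.98°
edge 2: e_2 = (+0.45, -3.03);  n_2 = (-0.9892, -0.1469)
edge 5: e_5 = (-2.55, +3.52);  n_5 = (+0.8098, +0.5867)
∠(n_2, n_5) = 152.53°
δ = |180° − 152.53°| = 27.47°
27.47° ≤ 2α = 69.98°  →  valid

δ = 27.47°, valid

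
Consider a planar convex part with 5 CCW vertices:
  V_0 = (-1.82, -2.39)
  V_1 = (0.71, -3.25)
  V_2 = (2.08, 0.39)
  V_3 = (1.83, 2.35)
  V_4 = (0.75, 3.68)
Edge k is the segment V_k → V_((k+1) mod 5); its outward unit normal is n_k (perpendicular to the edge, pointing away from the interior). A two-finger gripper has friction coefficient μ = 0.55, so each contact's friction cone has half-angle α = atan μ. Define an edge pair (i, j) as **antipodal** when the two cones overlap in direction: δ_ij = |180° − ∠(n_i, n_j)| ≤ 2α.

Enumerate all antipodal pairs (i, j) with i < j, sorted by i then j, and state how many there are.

count = 3; pairs: (0,3), (1,4), (2,4)

α = atan 0.55 = 28.81°;  2α = 57.62°
n_0 = (-0.3218, -0.9468)
n_1 = (+0.9359, -0.3523)
n_2 = (+0.9920, +0.1265)
n_3 = (+0.7763, +0.6304)
n_4 = (-0.9209, +0.3899)
  (0,1): δ = 91.85°  ·
  (0,2): δ = 63.96°  ·
  (0,3): δ = 32.15°  ✓
  (0,4): δ = 85.83°  ·
  (1,2): δ = 152.11°  ·
  (1,3): δ = 120.30°  ·
  (1,4): δ = 2.32°  ✓
  (2,3): δ = 148.19°  ·
  (2,4): δ = 30.22°  ✓
  (3,4): δ = 62.03°  ·
antipodal pairs: 3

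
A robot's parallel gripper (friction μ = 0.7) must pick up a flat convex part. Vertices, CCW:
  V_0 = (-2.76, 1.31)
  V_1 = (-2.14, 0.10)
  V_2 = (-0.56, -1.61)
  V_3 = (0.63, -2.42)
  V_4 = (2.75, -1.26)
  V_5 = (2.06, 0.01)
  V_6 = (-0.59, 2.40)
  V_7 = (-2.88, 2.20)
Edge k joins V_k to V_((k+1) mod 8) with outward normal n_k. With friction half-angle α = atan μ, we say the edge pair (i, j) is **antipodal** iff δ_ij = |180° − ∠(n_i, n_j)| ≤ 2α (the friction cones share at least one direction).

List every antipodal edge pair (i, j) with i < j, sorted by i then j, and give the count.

count = 13; pairs: (0,4), (0,5), (0,6), (1,4), (1,5), (1,6), (2,4), (2,5), (2,6), (3,6), (3,7), (4,7), (5,7)

α = atan 0.7 = 34.99°;  2α = 69.98°
n_0 = (-0.8900, -0.4560)
n_1 = (-0.7345, -0.6786)
n_2 = (-0.5627, -0.8267)
n_3 = (+0.4800, -0.8773)
n_4 = (+0.8787, +0.4774)
n_5 = (+0.6697, +0.7426)
n_6 = (-0.0870, +0.9962)
n_7 = (-0.9910, -0.1336)
  (0,1): δ = 164.39°  ·
  (0,2): δ = 151.37°  ·
  (0,3): δ = 88.44°  ·
  (0,4): δ = 1.39°  ✓
  (0,5): δ = 20.82°  ✓
  (0,6): δ = 67.86°  ✓
  (0,7): δ = 160.55°  ·
  (1,2): δ = 166.98°  ·
  (1,3): δ = 104.05°  ·
  (1,4): δ = 14.22°  ✓
  (1,5): δ = 5.22°  ✓
  (1,6): δ = 52.25°  ✓
  (1,7): δ = 144.94°  ·
  (2,3): δ = 117.07°  ·
  (2,4): δ = 27.24°  ✓
  (2,5): δ = 7.80°  ✓
  (2,6): δ = 39.23°  ✓
  (2,7): δ = 131.92°  ·
  (3,4): δ = 90.17°  ·
  (3,5): δ = 70.73°  ·
  (3,6): δ = 23.69°  ✓
  (3,7): δ = 68.99°  ✓
  (4,5): δ = 160.56°  ·
  (4,6): δ = 113.52°  ·
  (4,7): δ = 20.84°  ✓
  (5,6): δ = 132.96°  ·
  (5,7): δ = 40.27°  ✓
  (6,7): δ = 87.31°  ·
antipodal pairs: 13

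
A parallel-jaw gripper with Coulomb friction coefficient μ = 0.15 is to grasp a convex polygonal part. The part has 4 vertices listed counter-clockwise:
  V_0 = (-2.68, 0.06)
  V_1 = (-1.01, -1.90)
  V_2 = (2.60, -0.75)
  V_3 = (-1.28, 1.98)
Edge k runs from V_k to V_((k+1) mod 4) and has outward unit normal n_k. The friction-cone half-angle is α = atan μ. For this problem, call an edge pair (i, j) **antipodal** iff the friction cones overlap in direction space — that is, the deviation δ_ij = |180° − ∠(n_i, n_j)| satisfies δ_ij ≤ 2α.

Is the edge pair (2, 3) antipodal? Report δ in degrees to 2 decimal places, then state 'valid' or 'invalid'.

α = atan 0.15 = 8.53°;  2α = 17.06°
edge 2: e_2 = (-3.88, +2.73);  n_2 = (+0.5754, +0.8178)
edge 3: e_3 = (-1.40, -1.92);  n_3 = (-0.8080, +0.5892)
∠(n_2, n_3) = 89.03°
δ = |180° − 89.03°| = 90.97°
90.97° > 2α = 17.06°  →  invalid

δ = 90.97°, invalid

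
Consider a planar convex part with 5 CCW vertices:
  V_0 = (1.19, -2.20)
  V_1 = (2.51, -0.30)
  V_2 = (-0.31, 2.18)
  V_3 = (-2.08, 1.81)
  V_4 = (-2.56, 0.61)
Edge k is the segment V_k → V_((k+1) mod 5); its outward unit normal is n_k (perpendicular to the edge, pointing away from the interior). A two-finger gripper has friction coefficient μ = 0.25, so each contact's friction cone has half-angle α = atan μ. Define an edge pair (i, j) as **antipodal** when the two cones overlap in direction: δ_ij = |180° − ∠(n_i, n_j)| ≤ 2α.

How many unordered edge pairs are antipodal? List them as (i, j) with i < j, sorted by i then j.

count = 2; pairs: (0,3), (1,4)

α = atan 0.25 = 14.04°;  2α = 28.07°
n_0 = (+0.8213, -0.5706)
n_1 = (+0.6604, +0.7509)
n_2 = (-0.2046, +0.9788)
n_3 = (-0.9285, +0.3714)
n_4 = (-0.5997, -0.8003)
  (0,1): δ = 96.54°  ·
  (0,2): δ = 43.40°  ·
  (0,3): δ = 12.99°  ✓
  (0,4): δ = 87.94°  ·
  (1,2): δ = 126.86°  ·
  (1,3): δ = 70.47°  ·
  (1,4): δ = 4.48°  ✓
  (2,3): δ = 123.61°  ·
  (2,4): δ = 48.65°  ·
  (3,4): δ = 105.04°  ·
antipodal pairs: 2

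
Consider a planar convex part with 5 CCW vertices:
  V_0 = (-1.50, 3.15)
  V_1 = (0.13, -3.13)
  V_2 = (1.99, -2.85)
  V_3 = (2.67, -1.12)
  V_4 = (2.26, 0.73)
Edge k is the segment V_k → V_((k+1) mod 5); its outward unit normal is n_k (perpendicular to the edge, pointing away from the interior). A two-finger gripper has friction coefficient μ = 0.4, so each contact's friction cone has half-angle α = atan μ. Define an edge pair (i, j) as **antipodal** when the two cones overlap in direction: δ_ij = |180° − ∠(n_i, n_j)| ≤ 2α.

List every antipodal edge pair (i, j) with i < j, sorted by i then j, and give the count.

α = atan 0.4 = 21.80°;  2α = 43.60°
n_0 = (-0.9679, -0.2512)
n_1 = (+0.1489, -0.9889)
n_2 = (+0.9307, -0.3658)
n_3 = (+0.9763, +0.2164)
n_4 = (+0.5412, +0.8409)
  (0,1): δ = 95.99°  ·
  (0,2): δ = 36.01°  ✓
  (0,3): δ = 2.05°  ✓
  (0,4): δ = 42.68°  ✓
  (1,2): δ = 120.02°  ·
  (1,3): δ = 86.06°  ·
  (1,4): δ = 41.33°  ✓
  (2,3): δ = 146.05°  ·
  (2,4): δ = 101.31°  ·
  (3,4): δ = 135.26°  ·
antipodal pairs: 4

count = 4; pairs: (0,2), (0,3), (0,4), (1,4)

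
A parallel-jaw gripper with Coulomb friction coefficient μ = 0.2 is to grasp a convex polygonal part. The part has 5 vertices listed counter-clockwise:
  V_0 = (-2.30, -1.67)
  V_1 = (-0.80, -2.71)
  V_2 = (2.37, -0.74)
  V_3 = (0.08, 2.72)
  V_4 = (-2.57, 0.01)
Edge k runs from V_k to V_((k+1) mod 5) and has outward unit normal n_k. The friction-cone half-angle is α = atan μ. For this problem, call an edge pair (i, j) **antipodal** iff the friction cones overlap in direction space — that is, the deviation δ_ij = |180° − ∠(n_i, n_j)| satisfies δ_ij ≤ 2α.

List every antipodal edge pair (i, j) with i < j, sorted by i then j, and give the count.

count = 2; pairs: (0,2), (1,3)

α = atan 0.2 = 11.31°;  2α = 22.62°
n_0 = (-0.5698, -0.8218)
n_1 = (+0.5278, -0.8494)
n_2 = (+0.8339, +0.5519)
n_3 = (-0.7150, +0.6991)
n_4 = (-0.9873, -0.1587)
  (0,1): δ = 113.41°  ·
  (0,2): δ = 21.77°  ✓
  (0,3): δ = 80.38°  ·
  (0,4): δ = 133.87°  ·
  (1,2): δ = 88.36°  ·
  (1,3): δ = 13.78°  ✓
  (1,4): δ = 67.27°  ·
  (2,3): δ = 77.86°  ·
  (2,4): δ = 24.37°  ·
  (3,4): δ = 126.51°  ·
antipodal pairs: 2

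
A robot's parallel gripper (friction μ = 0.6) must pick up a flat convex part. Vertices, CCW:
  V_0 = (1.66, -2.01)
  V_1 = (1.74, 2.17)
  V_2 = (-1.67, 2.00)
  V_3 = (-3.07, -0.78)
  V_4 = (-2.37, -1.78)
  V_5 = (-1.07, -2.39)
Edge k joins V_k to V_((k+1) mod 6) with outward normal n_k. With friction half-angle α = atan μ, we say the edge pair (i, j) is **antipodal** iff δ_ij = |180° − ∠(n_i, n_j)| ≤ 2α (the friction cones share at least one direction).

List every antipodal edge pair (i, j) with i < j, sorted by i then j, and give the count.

α = atan 0.6 = 30.96°;  2α = 61.93°
n_0 = (+0.9998, -0.0191)
n_1 = (-0.0498, +0.9988)
n_2 = (-0.8931, +0.4498)
n_3 = (-0.8192, -0.5735)
n_4 = (-0.4248, -0.9053)
n_5 = (+0.1379, -0.9905)
  (0,1): δ = 86.05°  ·
  (0,2): δ = 25.63°  ✓
  (0,3): δ = 36.09°  ✓
  (0,4): δ = 65.96°  ·
  (0,5): δ = 99.02°  ·
  (1,2): δ = 119.58°  ·
  (1,3): δ = 57.86°  ✓
  (1,4): δ = 27.99°  ✓
  (1,5): δ = 5.07°  ✓
  (2,3): δ = 118.28°  ·
  (2,4): δ = 88.41°  ·
  (2,5): δ = 55.35°  ✓
  (3,4): δ = 150.13°  ·
  (3,5): δ = 117.07°  ·
  (4,5): δ = 146.94°  ·
antipodal pairs: 6

count = 6; pairs: (0,2), (0,3), (1,3), (1,4), (1,5), (2,5)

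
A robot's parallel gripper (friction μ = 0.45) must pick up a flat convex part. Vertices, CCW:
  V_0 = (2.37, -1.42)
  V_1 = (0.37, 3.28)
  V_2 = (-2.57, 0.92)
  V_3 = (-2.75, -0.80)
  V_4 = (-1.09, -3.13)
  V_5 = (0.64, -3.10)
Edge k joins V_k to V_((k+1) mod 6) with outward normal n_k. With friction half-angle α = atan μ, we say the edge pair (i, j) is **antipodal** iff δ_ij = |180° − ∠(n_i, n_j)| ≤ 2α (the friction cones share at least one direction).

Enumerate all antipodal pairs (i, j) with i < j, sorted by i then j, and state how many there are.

count = 5; pairs: (0,2), (0,3), (1,4), (1,5), (2,5)

α = atan 0.45 = 24.23°;  2α = 48.46°
n_0 = (+0.9202, +0.3916)
n_1 = (-0.6260, +0.7798)
n_2 = (-0.9946, +0.1041)
n_3 = (-0.8144, -0.5802)
n_4 = (+0.0173, -0.9998)
n_5 = (+0.6967, -0.7174)
  (0,1): δ = 74.30°  ·
  (0,2): δ = 29.03°  ✓
  (0,3): δ = 12.42°  ✓
  (0,4): δ = 67.94°  ·
  (0,5): δ = 111.11°  ·
  (1,2): δ = 134.73°  ·
  (1,3): δ = 93.29°  ·
  (1,4): δ = 37.76°  ✓
  (1,5): δ = 5.41°  ✓
  (2,3): δ = 138.56°  ·
  (2,4): δ = 83.03°  ·
  (2,5): δ = 39.87°  ✓
  (3,4): δ = 124.47°  ·
  (3,5): δ = 81.31°  ·
  (4,5): δ = 136.83°  ·
antipodal pairs: 5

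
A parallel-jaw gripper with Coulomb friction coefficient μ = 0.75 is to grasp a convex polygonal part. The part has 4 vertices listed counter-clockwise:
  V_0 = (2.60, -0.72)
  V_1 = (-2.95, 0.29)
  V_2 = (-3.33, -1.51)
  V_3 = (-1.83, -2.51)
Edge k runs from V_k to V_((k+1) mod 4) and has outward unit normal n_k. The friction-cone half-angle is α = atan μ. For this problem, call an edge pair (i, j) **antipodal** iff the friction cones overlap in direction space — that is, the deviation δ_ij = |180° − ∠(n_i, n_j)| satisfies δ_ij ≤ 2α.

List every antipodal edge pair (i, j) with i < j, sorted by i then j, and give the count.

count = 3; pairs: (0,2), (0,3), (1,3)

α = atan 0.75 = 36.87°;  2α = 73.74°
n_0 = (+0.1790, +0.9838)
n_1 = (-0.9784, +0.2066)
n_2 = (-0.5547, -0.8321)
n_3 = (+0.3746, -0.9272)
  (0,1): δ = 91.61°  ·
  (0,2): δ = 23.38°  ✓
  (0,3): δ = 32.32°  ✓
  (1,2): δ = 111.77°  ·
  (1,3): δ = 56.08°  ✓
  (2,3): δ = 124.31°  ·
antipodal pairs: 3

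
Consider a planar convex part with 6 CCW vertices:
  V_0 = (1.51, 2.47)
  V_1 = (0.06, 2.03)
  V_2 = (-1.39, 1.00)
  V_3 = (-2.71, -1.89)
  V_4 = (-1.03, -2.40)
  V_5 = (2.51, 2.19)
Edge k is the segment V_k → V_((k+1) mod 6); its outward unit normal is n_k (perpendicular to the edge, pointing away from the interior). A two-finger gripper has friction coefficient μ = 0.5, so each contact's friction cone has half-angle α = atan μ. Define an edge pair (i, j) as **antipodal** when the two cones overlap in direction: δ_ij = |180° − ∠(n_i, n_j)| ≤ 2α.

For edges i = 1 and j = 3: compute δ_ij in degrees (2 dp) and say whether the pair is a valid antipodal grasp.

δ = 52.27°, valid

α = atan 0.5 = 26.57°;  2α = 53.13°
edge 1: e_1 = (-1.45, -1.03);  n_1 = (-0.5791, +0.8153)
edge 3: e_3 = (+1.68, -0.51);  n_3 = (-0.2905, -0.9569)
∠(n_1, n_3) = 127.73°
δ = |180° − 127.73°| = 52.27°
52.27° ≤ 2α = 53.13°  →  valid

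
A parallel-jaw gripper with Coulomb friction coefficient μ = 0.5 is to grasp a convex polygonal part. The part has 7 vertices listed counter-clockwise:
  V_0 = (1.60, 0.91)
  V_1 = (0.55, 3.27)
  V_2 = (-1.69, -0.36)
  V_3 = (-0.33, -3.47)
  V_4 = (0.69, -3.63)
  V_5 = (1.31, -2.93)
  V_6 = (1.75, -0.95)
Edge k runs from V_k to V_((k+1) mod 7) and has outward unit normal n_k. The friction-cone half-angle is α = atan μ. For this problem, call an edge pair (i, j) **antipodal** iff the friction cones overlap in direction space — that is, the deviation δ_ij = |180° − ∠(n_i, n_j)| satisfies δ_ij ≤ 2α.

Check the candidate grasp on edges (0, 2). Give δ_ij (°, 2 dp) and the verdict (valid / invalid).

δ = 0.37°, valid

α = atan 0.5 = 26.57°;  2α = 53.13°
edge 0: e_0 = (-1.05, +2.36);  n_0 = (+0.9137, +0.4065)
edge 2: e_2 = (+1.36, -3.11);  n_2 = (-0.9162, -0.4007)
∠(n_0, n_2) = 179.63°
δ = |180° − 179.63°| = 0.37°
0.37° ≤ 2α = 53.13°  →  valid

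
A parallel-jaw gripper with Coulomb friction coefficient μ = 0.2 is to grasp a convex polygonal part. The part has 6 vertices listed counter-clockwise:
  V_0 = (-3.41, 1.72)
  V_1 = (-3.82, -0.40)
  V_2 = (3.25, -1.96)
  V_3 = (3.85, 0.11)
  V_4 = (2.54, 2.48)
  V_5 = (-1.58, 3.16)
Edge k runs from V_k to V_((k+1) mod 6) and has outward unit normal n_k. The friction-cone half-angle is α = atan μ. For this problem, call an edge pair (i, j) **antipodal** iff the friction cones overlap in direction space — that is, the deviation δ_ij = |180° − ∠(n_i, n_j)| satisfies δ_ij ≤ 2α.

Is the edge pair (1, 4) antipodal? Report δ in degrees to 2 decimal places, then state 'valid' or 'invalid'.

δ = 3.07°, valid

α = atan 0.2 = 11.31°;  2α = 22.62°
edge 1: e_1 = (+7.07, -1.56);  n_1 = (-0.2155, -0.9765)
edge 4: e_4 = (-4.12, +0.68);  n_4 = (+0.1628, +0.9867)
∠(n_1, n_4) = 176.93°
δ = |180° − 176.93°| = 3.07°
3.07° ≤ 2α = 22.62°  →  valid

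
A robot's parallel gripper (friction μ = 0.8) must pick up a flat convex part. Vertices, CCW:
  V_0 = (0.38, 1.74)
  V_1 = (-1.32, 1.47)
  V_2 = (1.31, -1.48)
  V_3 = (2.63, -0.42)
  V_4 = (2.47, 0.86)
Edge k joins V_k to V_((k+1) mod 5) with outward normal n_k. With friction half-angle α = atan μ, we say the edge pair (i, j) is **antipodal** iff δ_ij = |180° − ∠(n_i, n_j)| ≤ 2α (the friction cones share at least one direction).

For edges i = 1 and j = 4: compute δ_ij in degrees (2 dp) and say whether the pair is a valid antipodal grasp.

α = atan 0.8 = 38.66°;  2α = 77.32°
edge 1: e_1 = (+2.63, -2.95);  n_1 = (-0.7464, -0.6655)
edge 4: e_4 = (-2.09, +0.88);  n_4 = (+0.3881, +0.9216)
∠(n_1, n_4) = 154.55°
δ = |180° − 154.55°| = 25.45°
25.45° ≤ 2α = 77.32°  →  valid

δ = 25.45°, valid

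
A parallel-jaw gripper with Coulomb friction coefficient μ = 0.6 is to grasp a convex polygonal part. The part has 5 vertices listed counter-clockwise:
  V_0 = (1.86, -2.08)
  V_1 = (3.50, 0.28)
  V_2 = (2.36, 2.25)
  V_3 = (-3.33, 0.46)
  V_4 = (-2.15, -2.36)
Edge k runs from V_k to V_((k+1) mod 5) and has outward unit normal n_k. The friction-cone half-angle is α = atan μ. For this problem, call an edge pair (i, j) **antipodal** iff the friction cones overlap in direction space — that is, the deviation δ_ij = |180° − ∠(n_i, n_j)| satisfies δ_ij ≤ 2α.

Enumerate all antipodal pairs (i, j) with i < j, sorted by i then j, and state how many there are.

α = atan 0.6 = 30.96°;  2α = 61.93°
n_0 = (+0.8212, -0.5707)
n_1 = (+0.8655, +0.5009)
n_2 = (-0.3001, +0.9539)
n_3 = (-0.9225, -0.3860)
n_4 = (+0.0697, -0.9976)
  (0,1): δ = 115.15°  ·
  (0,2): δ = 37.74°  ✓
  (0,3): δ = 57.50°  ✓
  (0,4): δ = 128.79°  ·
  (1,2): δ = 102.59°  ·
  (1,3): δ = 7.35°  ✓
  (1,4): δ = 63.94°  ·
  (2,3): δ = 84.76°  ·
  (2,4): δ = 13.47°  ✓
  (3,4): δ = 108.71°  ·
antipodal pairs: 4

count = 4; pairs: (0,2), (0,3), (1,3), (2,4)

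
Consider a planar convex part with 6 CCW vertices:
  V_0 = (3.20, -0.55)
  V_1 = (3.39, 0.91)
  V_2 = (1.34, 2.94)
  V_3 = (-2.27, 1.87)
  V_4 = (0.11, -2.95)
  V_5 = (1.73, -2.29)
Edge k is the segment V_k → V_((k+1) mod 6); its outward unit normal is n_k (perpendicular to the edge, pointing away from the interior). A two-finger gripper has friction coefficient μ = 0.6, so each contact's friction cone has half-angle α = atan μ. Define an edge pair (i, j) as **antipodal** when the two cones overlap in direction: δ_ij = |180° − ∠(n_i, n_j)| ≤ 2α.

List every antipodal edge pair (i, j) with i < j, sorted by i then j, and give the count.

α = atan 0.6 = 30.96°;  2α = 61.93°
n_0 = (+0.9916, -0.1290)
n_1 = (+0.7036, +0.7106)
n_2 = (-0.2842, +0.9588)
n_3 = (-0.8966, -0.4427)
n_4 = (+0.3773, -0.9261)
n_5 = (+0.7639, -0.6454)
  (0,1): δ = 127.30°  ·
  (0,2): δ = 66.08°  ·
  (0,3): δ = 33.69°  ✓
  (0,4): δ = 119.58°  ·
  (0,5): δ = 147.22°  ·
  (1,2): δ = 118.77°  ·
  (1,3): δ = 19.00°  ✓
  (1,4): δ = 66.89°  ·
  (1,5): δ = 94.53°  ·
  (2,3): δ = 80.23°  ·
  (2,4): δ = 5.66°  ✓
  (2,5): δ = 33.30°  ✓
  (3,4): δ = 94.11°  ·
  (3,5): δ = 66.47°  ·
  (4,5): δ = 152.36°  ·
antipodal pairs: 4

count = 4; pairs: (0,3), (1,3), (2,4), (2,5)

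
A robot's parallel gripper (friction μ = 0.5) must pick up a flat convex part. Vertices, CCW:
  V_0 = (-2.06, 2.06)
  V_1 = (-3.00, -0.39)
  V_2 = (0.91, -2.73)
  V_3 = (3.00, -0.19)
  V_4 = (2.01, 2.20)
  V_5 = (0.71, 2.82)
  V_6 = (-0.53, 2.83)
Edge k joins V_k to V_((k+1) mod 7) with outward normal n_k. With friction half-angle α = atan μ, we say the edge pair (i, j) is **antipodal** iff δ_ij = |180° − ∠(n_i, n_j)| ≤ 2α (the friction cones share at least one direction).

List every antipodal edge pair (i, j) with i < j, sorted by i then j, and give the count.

α = atan 0.5 = 26.57°;  2α = 53.13°
n_0 = (-0.9336, +0.3582)
n_1 = (-0.5135, -0.8581)
n_2 = (+0.7722, -0.6354)
n_3 = (+0.9239, +0.3827)
n_4 = (+0.4305, +0.9026)
n_5 = (+0.0081, +1.0000)
n_6 = (-0.4495, +0.8933)
  (0,1): δ = 99.91°  ·
  (0,2): δ = 18.46°  ✓
  (0,3): δ = 43.49°  ✓
  (0,4): δ = 85.49°  ·
  (0,5): δ = 110.53°  ·
  (0,6): δ = 137.71°  ·
  (1,2): δ = 98.55°  ·
  (1,3): δ = 36.60°  ✓
  (1,4): δ = 5.40°  ✓
  (1,5): δ = 30.44°  ✓
  (1,6): δ = 57.61°  ·
  (2,3): δ = 118.05°  ·
  (2,4): δ = 76.05°  ·
  (2,5): δ = 51.01°  ✓
  (2,6): δ = 23.84°  ✓
  (3,4): δ = 138.00°  ·
  (3,5): δ = 112.96°  ·
  (3,6): δ = 85.79°  ·
  (4,5): δ = 154.96°  ·
  (4,6): δ = 127.79°  ·
  (5,6): δ = 152.82°  ·
antipodal pairs: 7

count = 7; pairs: (0,2), (0,3), (1,3), (1,4), (1,5), (2,5), (2,6)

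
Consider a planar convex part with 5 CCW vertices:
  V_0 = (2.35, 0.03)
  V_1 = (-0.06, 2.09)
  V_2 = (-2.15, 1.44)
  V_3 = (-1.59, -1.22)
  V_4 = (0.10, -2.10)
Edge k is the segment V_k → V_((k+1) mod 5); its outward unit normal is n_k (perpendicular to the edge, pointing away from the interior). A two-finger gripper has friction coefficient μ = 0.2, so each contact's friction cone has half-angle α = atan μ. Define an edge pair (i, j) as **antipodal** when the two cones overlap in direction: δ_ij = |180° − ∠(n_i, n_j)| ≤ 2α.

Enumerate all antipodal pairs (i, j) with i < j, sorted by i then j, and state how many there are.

count = 1; pairs: (0,3)

α = atan 0.2 = 11.31°;  2α = 22.62°
n_0 = (+0.6498, +0.7601)
n_1 = (-0.2970, +0.9549)
n_2 = (-0.9785, -0.2060)
n_3 = (-0.4618, -0.8870)
n_4 = (+0.6875, -0.7262)
  (0,1): δ = 122.20°  ·
  (0,2): δ = 37.59°  ·
  (0,3): δ = 13.02°  ✓
  (0,4): δ = 83.95°  ·
  (1,2): δ = 95.39°  ·
  (1,3): δ = 44.78°  ·
  (1,4): δ = 26.15°  ·
  (2,3): δ = 129.40°  ·
  (2,4): δ = 58.46°  ·
  (3,4): δ = 109.06°  ·
antipodal pairs: 1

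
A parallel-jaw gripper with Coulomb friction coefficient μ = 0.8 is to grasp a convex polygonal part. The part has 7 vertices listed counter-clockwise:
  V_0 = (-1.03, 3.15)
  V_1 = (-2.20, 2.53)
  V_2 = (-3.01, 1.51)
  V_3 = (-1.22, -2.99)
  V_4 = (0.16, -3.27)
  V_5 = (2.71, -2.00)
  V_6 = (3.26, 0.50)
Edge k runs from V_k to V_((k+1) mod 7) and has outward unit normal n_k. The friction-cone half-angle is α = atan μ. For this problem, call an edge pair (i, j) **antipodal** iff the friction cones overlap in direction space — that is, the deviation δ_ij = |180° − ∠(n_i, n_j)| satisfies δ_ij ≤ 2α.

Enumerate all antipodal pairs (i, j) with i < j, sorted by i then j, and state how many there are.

α = atan 0.8 = 38.66°;  2α = 77.32°
n_0 = (-0.4682, +0.8836)
n_1 = (-0.7831, +0.6219)
n_2 = (-0.9292, -0.3696)
n_3 = (-0.1988, -0.9800)
n_4 = (+0.4458, -0.8951)
n_5 = (+0.9766, -0.2149)
n_6 = (+0.5255, +0.8508)
  (0,1): δ = 156.37°  ·
  (0,2): δ = 96.23°  ·
  (0,3): δ = 39.39°  ✓
  (0,4): δ = 1.44°  ✓
  (0,5): δ = 49.67°  ✓
  (0,6): δ = 120.38°  ·
  (1,2): δ = 119.85°  ·
  (1,3): δ = 63.02°  ✓
  (1,4): δ = 25.07°  ✓
  (1,5): δ = 26.05°  ✓
  (1,6): δ = 96.75°  ·
  (2,3): δ = 123.16°  ·
  (2,4): δ = 85.22°  ·
  (2,5): δ = 34.10°  ✓
  (2,6): δ = 36.60°  ✓
  (3,4): δ = 142.06°  ·
  (3,5): δ = 90.94°  ·
  (3,6): δ = 20.23°  ✓
  (4,5): δ = 128.88°  ·
  (4,6): δ = 58.18°  ✓
  (5,6): δ = 109.30°  ·
antipodal pairs: 10

count = 10; pairs: (0,3), (0,4), (0,5), (1,3), (1,4), (1,5), (2,5), (2,6), (3,6), (4,6)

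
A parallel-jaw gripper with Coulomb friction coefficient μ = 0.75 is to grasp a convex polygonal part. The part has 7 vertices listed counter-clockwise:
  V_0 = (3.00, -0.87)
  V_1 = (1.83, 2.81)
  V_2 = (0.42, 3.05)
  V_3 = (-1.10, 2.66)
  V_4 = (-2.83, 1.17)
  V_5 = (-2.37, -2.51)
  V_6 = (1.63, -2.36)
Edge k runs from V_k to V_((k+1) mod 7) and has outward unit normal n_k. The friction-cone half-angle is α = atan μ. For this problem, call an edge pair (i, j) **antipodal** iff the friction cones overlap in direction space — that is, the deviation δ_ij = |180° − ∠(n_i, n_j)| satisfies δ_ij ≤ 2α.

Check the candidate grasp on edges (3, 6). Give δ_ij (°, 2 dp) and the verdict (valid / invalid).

α = atan 0.75 = 36.87°;  2α = 73.74°
edge 3: e_3 = (-1.73, -1.49);  n_3 = (-0.6526, +0.7577)
edge 6: e_6 = (+1.37, +1.49);  n_6 = (+0.7361, -0.6768)
∠(n_3, n_6) = 173.33°
δ = |180° − 173.33°| = 6.67°
6.67° ≤ 2α = 73.74°  →  valid

δ = 6.67°, valid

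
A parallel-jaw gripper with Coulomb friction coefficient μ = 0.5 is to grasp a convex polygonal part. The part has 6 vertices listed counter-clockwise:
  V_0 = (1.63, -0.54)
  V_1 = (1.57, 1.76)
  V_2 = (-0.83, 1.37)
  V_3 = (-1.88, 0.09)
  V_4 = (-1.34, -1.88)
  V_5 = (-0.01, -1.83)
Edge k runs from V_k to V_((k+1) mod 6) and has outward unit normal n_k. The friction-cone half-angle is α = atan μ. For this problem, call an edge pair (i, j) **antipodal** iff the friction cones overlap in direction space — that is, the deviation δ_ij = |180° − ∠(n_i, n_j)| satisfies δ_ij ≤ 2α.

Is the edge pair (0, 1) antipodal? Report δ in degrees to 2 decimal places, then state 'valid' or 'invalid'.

α = atan 0.5 = 26.57°;  2α = 53.13°
edge 0: e_0 = (-0.06, +2.30);  n_0 = (+0.9997, +0.0261)
edge 1: e_1 = (-2.40, -0.39);  n_1 = (-0.1604, +0.9871)
∠(n_0, n_1) = 97.74°
δ = |180° − 97.74°| = 82.26°
82.26° > 2α = 53.13°  →  invalid

δ = 82.26°, invalid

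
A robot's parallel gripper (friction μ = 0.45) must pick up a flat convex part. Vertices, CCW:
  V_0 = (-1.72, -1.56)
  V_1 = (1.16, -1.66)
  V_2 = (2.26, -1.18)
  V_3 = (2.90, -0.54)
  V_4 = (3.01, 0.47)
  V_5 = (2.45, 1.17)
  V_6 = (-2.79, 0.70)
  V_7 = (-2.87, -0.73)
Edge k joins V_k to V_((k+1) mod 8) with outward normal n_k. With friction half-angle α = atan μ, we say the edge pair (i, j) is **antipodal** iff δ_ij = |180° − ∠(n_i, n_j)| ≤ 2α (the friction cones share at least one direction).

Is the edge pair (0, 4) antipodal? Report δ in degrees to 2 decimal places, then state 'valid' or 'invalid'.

δ = 49.35°, invalid

α = atan 0.45 = 24.23°;  2α = 48.46°
edge 0: e_0 = (+2.88, -0.10);  n_0 = (-0.0347, -0.9994)
edge 4: e_4 = (-0.56, +0.70);  n_4 = (+0.7809, +0.6247)
∠(n_0, n_4) = 130.65°
δ = |180° − 130.65°| = 49.35°
49.35° > 2α = 48.46°  →  invalid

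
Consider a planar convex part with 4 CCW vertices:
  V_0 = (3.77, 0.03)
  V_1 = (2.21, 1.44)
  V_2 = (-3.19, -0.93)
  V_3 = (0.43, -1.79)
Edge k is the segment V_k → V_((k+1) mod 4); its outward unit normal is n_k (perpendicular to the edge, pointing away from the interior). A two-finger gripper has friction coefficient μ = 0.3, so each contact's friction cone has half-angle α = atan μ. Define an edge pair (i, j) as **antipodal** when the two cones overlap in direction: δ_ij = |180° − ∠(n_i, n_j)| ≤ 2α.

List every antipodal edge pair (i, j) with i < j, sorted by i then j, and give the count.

count = 2; pairs: (0,2), (1,3)

α = atan 0.3 = 16.70°;  2α = 33.40°
n_0 = (+0.6705, +0.7419)
n_1 = (-0.4019, +0.9157)
n_2 = (-0.2311, -0.9729)
n_3 = (+0.4785, -0.8781)
  (0,1): δ = 114.20°  ·
  (0,2): δ = 28.74°  ✓
  (0,3): δ = 70.70°  ·
  (1,2): δ = 37.06°  ·
  (1,3): δ = 4.89°  ✓
  (2,3): δ = 138.05°  ·
antipodal pairs: 2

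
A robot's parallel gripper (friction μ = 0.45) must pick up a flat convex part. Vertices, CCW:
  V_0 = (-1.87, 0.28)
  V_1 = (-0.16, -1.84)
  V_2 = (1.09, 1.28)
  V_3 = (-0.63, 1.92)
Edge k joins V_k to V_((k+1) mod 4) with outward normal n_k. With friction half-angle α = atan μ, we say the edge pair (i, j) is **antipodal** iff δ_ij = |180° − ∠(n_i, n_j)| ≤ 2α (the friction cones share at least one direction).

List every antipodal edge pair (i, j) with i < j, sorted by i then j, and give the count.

α = atan 0.45 = 24.23°;  2α = 48.46°
n_0 = (-0.7784, -0.6278)
n_1 = (+0.9283, -0.3719)
n_2 = (+0.3487, +0.9372)
n_3 = (-0.7977, +0.6031)
  (0,1): δ = 60.72°  ·
  (0,2): δ = 30.70°  ✓
  (0,3): δ = 104.02°  ·
  (1,2): δ = 88.58°  ·
  (1,3): δ = 15.26°  ✓
  (2,3): δ = 106.68°  ·
antipodal pairs: 2

count = 2; pairs: (0,2), (1,3)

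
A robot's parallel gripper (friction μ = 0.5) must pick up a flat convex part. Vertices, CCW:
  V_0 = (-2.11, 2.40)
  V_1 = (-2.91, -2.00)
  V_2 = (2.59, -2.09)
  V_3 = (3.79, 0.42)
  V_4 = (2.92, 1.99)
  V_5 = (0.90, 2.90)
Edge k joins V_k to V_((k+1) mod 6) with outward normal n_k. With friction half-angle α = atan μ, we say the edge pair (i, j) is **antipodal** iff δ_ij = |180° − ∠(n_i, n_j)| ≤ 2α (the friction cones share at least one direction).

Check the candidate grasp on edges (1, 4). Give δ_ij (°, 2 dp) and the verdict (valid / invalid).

α = atan 0.5 = 26.57°;  2α = 53.13°
edge 1: e_1 = (+5.50, -0.09);  n_1 = (-0.0164, -0.9999)
edge 4: e_4 = (-2.02, +0.91);  n_4 = (+0.4107, +0.9118)
∠(n_1, n_4) = 156.69°
δ = |180° − 156.69°| = 23.31°
23.31° ≤ 2α = 53.13°  →  valid

δ = 23.31°, valid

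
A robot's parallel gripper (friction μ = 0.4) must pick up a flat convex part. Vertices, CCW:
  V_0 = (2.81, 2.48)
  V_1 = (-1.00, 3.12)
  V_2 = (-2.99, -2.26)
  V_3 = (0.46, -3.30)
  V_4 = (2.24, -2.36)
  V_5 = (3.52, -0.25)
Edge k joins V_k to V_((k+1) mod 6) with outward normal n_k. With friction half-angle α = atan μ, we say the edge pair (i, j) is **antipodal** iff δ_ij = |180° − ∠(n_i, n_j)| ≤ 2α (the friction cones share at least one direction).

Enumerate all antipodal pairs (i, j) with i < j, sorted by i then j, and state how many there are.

count = 5; pairs: (0,2), (0,3), (1,3), (1,4), (1,5)

α = atan 0.4 = 21.80°;  2α = 43.60°
n_0 = (+0.1657, +0.9862)
n_1 = (-0.9379, +0.3469)
n_2 = (-0.2886, -0.9574)
n_3 = (+0.4670, -0.8843)
n_4 = (+0.8550, -0.5187)
n_5 = (+0.9678, +0.2517)
  (0,1): δ = 100.76°  ·
  (0,2): δ = 7.24°  ✓
  (0,3): δ = 37.37°  ✓
  (0,4): δ = 68.29°  ·
  (0,5): δ = 114.11°  ·
  (1,2): δ = 86.48°  ·
  (1,3): δ = 41.86°  ✓
  (1,4): δ = 10.94°  ✓
  (1,5): δ = 34.88°  ✓
  (2,3): δ = 135.39°  ·
  (2,4): δ = 104.47°  ·
  (2,5): δ = 58.65°  ·
  (3,4): δ = 149.08°  ·
  (3,5): δ = 103.26°  ·
  (4,5): δ = 134.18°  ·
antipodal pairs: 5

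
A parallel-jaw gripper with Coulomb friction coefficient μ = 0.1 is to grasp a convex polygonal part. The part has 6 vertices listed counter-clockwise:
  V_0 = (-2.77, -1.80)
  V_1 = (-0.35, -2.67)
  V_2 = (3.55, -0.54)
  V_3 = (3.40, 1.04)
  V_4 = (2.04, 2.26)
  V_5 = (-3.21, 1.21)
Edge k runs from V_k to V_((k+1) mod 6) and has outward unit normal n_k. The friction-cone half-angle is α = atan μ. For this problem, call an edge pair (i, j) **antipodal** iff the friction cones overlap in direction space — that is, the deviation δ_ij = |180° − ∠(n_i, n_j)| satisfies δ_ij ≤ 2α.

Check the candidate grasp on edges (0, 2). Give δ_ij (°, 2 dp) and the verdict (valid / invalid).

δ = 64.80°, invalid

α = atan 0.1 = 5.71°;  2α = 11.42°
edge 0: e_0 = (+2.42, -0.87);  n_0 = (-0.3383, -0.9410)
edge 2: e_2 = (-0.15, +1.58);  n_2 = (+0.9955, +0.0945)
∠(n_0, n_2) = 115.20°
δ = |180° − 115.20°| = 64.80°
64.80° > 2α = 11.42°  →  invalid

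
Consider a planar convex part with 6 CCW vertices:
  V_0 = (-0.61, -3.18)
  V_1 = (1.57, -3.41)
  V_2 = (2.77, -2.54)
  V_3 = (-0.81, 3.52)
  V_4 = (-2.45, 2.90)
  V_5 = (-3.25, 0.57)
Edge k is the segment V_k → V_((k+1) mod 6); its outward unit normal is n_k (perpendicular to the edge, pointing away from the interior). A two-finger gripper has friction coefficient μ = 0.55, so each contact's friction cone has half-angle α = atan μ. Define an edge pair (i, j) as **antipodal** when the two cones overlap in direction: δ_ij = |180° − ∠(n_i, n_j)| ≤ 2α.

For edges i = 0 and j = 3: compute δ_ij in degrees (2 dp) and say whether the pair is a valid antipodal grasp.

α = atan 0.55 = 28.81°;  2α = 57.62°
edge 0: e_0 = (+2.18, -0.23);  n_0 = (-0.1049, -0.9945)
edge 3: e_3 = (-1.64, -0.62);  n_3 = (-0.3536, +0.9354)
∠(n_0, n_3) = 153.27°
δ = |180° − 153.27°| = 26.73°
26.73° ≤ 2α = 57.62°  →  valid

δ = 26.73°, valid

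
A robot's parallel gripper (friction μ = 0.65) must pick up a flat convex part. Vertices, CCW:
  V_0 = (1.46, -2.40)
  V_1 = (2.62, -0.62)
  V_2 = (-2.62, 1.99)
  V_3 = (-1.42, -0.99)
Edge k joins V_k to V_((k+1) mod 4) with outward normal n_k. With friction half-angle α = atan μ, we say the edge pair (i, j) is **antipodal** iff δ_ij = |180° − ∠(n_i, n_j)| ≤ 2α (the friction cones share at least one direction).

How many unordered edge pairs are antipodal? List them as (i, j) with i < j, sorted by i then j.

α = atan 0.65 = 33.02°;  2α = 66.05°
n_0 = (+0.8378, -0.5460)
n_1 = (+0.4458, +0.8951)
n_2 = (-0.9276, -0.3735)
n_3 = (-0.4397, -0.8981)
  (0,1): δ = 83.39°  ·
  (0,2): δ = 55.03°  ✓
  (0,3): δ = 97.01°  ·
  (1,2): δ = 41.59°  ✓
  (1,3): δ = 0.39°  ✓
  (2,3): δ = 138.02°  ·
antipodal pairs: 3

count = 3; pairs: (0,2), (1,2), (1,3)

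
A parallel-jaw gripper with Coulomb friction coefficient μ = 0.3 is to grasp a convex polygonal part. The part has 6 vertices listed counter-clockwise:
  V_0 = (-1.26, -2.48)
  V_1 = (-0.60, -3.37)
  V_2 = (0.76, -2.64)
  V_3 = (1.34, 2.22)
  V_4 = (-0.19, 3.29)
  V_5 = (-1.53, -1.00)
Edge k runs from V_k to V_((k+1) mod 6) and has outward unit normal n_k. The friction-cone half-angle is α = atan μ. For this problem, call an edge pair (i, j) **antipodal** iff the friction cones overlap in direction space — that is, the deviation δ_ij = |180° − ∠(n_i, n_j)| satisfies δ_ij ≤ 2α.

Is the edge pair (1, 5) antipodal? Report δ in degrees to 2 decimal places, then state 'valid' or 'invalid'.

δ = 72.11°, invalid

α = atan 0.3 = 16.70°;  2α = 33.40°
edge 1: e_1 = (+1.36, +0.73);  n_1 = (+0.4729, -0.8811)
edge 5: e_5 = (+0.27, -1.48);  n_5 = (-0.9838, -0.1795)
∠(n_1, n_5) = 107.89°
δ = |180° − 107.89°| = 72.11°
72.11° > 2α = 33.40°  →  invalid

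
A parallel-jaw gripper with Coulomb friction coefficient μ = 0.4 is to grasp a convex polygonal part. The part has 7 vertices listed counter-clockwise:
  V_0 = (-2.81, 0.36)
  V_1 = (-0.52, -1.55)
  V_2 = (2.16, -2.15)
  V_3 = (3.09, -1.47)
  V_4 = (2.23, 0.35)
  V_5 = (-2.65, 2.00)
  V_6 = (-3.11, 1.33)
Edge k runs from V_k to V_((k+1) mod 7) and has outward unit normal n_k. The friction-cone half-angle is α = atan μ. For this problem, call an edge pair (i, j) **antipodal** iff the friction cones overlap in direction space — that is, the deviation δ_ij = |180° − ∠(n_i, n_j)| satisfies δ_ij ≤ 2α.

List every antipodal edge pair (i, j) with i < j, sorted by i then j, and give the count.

α = atan 0.4 = 21.80°;  2α = 43.60°
n_0 = (-0.6405, -0.7679)
n_1 = (-0.2185, -0.9758)
n_2 = (+0.5902, -0.8072)
n_3 = (+0.9041, +0.4272)
n_4 = (+0.3203, +0.9473)
n_5 = (-0.8244, +0.5660)
n_6 = (-0.9554, -0.2955)
  (0,1): δ = 152.79°  ·
  (0,2): δ = 104.00°  ·
  (0,3): δ = 24.88°  ✓
  (0,4): δ = 21.15°  ✓
  (0,5): δ = 95.36°  ·
  (0,6): δ = 147.02°  ·
  (1,2): δ = 131.21°  ·
  (1,3): δ = 52.09°  ·
  (1,4): δ = 6.06°  ✓
  (1,5): δ = 68.15°  ·
  (1,6): δ = 119.81°  ·
  (2,3): δ = 100.88°  ·
  (2,4): δ = 54.85°  ·
  (2,5): δ = 19.35°  ✓
  (2,6): δ = 71.01°  ·
  (3,4): δ = 133.97°  ·
  (3,5): δ = 59.76°  ·
  (3,6): δ = 8.11°  ✓
  (4,5): δ = 105.79°  ·
  (4,6): δ = 54.13°  ·
  (5,6): δ = 128.34°  ·
antipodal pairs: 5

count = 5; pairs: (0,3), (0,4), (1,4), (2,5), (3,6)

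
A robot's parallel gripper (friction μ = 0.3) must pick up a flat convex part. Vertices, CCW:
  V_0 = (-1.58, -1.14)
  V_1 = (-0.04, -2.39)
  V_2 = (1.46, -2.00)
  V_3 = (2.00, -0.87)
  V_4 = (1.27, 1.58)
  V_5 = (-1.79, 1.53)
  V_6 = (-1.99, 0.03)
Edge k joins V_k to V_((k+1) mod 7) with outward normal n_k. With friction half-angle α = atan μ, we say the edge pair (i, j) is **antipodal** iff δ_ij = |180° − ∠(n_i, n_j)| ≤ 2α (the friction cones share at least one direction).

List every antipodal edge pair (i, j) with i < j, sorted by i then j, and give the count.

α = atan 0.3 = 16.70°;  2α = 33.40°
n_0 = (-0.6302, -0.7764)
n_1 = (+0.2516, -0.9678)
n_2 = (+0.9023, -0.4312)
n_3 = (+0.9584, +0.2856)
n_4 = (-0.0163, +0.9999)
n_5 = (-0.9912, +0.1322)
n_6 = (-0.9437, -0.3307)
  (0,1): δ = 126.36°  ·
  (0,2): δ = 76.48°  ·
  (0,3): δ = 34.34°  ·
  (0,4): δ = 40.00°  ·
  (0,5): δ = 121.47°  ·
  (0,6): δ = 148.38°  ·
  (1,2): δ = 130.12°  ·
  (1,3): δ = 87.98°  ·
  (1,4): δ = 13.64°  ✓
  (1,5): δ = 67.83°  ·
  (1,6): δ = 94.74°  ·
  (2,3): δ = 137.87°  ·
  (2,4): δ = 63.52°  ·
  (2,5): δ = 17.95°  ✓
  (2,6): δ = 44.85°  ·
  (3,4): δ = 105.66°  ·
  (3,5): δ = 24.19°  ✓
  (3,6): δ = 2.72°  ✓
  (4,5): δ = 98.53°  ·
  (4,6): δ = 71.62°  ·
  (5,6): δ = 153.09°  ·
antipodal pairs: 4

count = 4; pairs: (1,4), (2,5), (3,5), (3,6)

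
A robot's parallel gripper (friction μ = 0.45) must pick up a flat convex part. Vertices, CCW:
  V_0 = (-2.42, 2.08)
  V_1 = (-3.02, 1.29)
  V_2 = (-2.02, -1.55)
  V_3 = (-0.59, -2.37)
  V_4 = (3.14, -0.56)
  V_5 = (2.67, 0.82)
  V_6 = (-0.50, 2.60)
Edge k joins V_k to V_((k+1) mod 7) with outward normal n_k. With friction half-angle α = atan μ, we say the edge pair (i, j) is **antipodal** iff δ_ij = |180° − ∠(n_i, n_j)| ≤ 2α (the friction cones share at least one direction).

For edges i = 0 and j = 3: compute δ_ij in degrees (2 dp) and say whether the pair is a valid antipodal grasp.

α = atan 0.45 = 24.23°;  2α = 48.46°
edge 0: e_0 = (-0.60, -0.79);  n_0 = (-0.7964, +0.6048)
edge 3: e_3 = (+3.73, +1.81);  n_3 = (+0.4366, -0.8997)
∠(n_0, n_3) = 153.10°
δ = |180° − 153.10°| = 26.90°
26.90° ≤ 2α = 48.46°  →  valid

δ = 26.90°, valid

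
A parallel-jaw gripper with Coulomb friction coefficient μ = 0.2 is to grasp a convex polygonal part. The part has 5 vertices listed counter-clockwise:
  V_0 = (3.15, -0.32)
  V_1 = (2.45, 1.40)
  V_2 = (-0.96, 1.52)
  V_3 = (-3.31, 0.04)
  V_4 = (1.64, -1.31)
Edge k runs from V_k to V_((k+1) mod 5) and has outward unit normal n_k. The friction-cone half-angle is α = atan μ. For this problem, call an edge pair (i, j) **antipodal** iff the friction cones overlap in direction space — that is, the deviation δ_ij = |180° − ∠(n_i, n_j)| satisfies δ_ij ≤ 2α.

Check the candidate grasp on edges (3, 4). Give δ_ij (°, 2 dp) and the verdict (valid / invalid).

δ = 131.49°, invalid

α = atan 0.2 = 11.31°;  2α = 22.62°
edge 3: e_3 = (+4.95, -1.35);  n_3 = (-0.2631, -0.9648)
edge 4: e_4 = (+1.51, +0.99);  n_4 = (+0.5483, -0.8363)
∠(n_3, n_4) = 48.51°
δ = |180° − 48.51°| = 131.49°
131.49° > 2α = 22.62°  →  invalid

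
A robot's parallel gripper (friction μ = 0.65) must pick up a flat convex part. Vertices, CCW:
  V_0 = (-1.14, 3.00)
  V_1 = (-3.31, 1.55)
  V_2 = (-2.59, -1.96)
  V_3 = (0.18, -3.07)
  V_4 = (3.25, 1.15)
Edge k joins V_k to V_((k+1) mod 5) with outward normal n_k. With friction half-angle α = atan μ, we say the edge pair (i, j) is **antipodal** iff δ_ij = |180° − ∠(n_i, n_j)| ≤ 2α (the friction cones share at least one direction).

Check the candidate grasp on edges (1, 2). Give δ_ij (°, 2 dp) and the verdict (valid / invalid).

δ = 123.43°, invalid

α = atan 0.65 = 33.02°;  2α = 66.05°
edge 1: e_1 = (+0.72, -3.51);  n_1 = (-0.9796, -0.2009)
edge 2: e_2 = (+2.77, -1.11);  n_2 = (-0.3720, -0.9282)
∠(n_1, n_2) = 56.57°
δ = |180° − 56.57°| = 123.43°
123.43° > 2α = 66.05°  →  invalid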